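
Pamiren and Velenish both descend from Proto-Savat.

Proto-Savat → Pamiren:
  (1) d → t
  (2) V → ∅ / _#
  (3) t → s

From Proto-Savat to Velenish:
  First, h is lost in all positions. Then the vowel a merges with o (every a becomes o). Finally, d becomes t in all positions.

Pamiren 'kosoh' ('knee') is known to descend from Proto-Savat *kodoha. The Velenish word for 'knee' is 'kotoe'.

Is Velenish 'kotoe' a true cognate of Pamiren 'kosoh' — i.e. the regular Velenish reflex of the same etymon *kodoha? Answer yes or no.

Derive the expected Velenish reflex of *kodoha:
Velenish: start from *kodoha.
  rule 1 (h-loss): kodoha → kodoa
  rule 2 (vowel merger): kodoa → kodoo
  rule 3 (unconditioned shift): kodoo → kotoo
  ⇒ Velenish kotoo
The regular Velenish reflex would be 'kotoo', but the attested form is 'kotoe'. The correspondence is irregular, so they are not cognates (the Velenish form has a different source).

no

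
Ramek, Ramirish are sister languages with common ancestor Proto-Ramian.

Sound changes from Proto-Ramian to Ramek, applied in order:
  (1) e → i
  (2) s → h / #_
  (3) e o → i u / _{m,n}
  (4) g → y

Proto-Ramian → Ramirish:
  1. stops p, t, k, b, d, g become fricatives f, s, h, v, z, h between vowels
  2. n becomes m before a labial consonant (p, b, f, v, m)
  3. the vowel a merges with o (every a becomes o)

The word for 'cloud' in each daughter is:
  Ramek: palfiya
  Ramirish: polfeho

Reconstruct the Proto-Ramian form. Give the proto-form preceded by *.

Position 6: Ramek has y, Ramirish has h. Taking the neighbouring segments as reconstructed: Ramek y could go back to *g or *y; Ramirish h could go back to *k or *g or *h — the one source consistent with every daughter is *g.
Position 2: Ramek has a, Ramirish has o. Ramek preserves a here (none of its changes turn any other segment into a), so the proto-segment is *a.
This points to *palfega. Verify forward in each daughter:
Ramek: *palfega > palfiga > palfiya  (by vowel merger, unconditioned shift)
Ramirish: *palfega
  palfega → palfeha   [intervocalic lenition]
  palfeha (rule 2 does not apply)
  palfeha → polfeho   [vowel merger]
  giving Ramirish polfeho.
Only *palfega yields all of Ramek palfiya, Ramirish polfeho.

*palfega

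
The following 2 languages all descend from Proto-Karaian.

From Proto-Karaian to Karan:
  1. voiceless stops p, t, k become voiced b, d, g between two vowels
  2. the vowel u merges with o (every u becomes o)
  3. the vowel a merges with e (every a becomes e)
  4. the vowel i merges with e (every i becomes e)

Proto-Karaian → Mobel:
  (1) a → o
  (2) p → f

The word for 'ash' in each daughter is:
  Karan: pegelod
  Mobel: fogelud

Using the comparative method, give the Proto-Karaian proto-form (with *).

Position 2: Karan has e, Mobel has o. Taking the neighbouring segments as reconstructed: Karan e could go back to *a or *e or *i; Mobel o could go back to *a or *o — the one source consistent with every daughter is *a.
Position 1: Karan has p, Mobel has f. Karan preserves p here (none of its changes turn any other segment into p), so the proto-segment is *p.
Position 6: Karan has o, Mobel has u. Mobel preserves u here (none of its changes turn any other segment into u), so the proto-segment is *u.
This points to *pagelud. Verify forward in each daughter:
Karan: *pagelud > pagelod > pegelod  (by vowel merger, vowel merger)
Mobel: start from *pagelud.
  rule 1 (vowel merger): pagelud → pogelud
  rule 2 (unconditioned shift): pogelud → fogelud
  ⇒ Mobel fogelud
*pagelud is the unique common source.

*pagelud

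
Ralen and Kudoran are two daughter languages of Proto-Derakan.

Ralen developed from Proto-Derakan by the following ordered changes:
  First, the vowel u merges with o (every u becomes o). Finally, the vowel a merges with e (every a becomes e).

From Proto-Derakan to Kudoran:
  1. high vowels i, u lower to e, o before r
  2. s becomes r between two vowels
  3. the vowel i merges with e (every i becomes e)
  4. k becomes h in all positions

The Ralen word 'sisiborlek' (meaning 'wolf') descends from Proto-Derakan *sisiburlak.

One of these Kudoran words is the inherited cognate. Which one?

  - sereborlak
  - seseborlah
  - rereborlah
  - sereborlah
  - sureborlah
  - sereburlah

Kudoran: *sisiburlak
  sisiburlak → sisiborlak   [pre-rhotic lowering]
  sisiborlak → siriborlak   [rhotacism]
  siriborlak → sereborlak   [vowel merger]
  sereborlak → sereborlah   [unconditioned shift]
  giving Kudoran sereborlah.

sereborlah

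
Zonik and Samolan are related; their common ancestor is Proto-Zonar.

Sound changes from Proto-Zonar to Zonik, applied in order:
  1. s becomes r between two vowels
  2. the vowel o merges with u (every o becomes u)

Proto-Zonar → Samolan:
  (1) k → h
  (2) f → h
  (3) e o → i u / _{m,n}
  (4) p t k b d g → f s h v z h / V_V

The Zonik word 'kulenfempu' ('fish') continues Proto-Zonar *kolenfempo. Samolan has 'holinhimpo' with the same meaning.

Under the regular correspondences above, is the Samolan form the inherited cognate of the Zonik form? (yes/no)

yes

Derive the expected Samolan reflex of *kolenfempo:
Samolan: start from *kolenfempo.
  rule 1 (unconditioned shift): kolenfempo → holenfempo
  rule 2 (unconditioned shift): holenfempo → holenhempo
  rule 3 (pre-nasal raising): holenhempo → holinhimpo
  rule 4: no change — holinhimpo
  ⇒ Samolan holinhimpo
Samolan 'holinhimpo' matches the regular reflex exactly, so the pair is cognate.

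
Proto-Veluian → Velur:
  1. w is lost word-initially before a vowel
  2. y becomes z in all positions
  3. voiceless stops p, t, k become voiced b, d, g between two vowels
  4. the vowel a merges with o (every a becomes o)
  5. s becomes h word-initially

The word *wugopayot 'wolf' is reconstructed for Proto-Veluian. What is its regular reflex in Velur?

ugobozot

Velur: *wugopayot
  wugopayot → ugopayot   [glide loss]
  ugopayot → ugopazot   [unconditioned shift]
  ugopazot → ugobazot   [intervocalic voicing]
  ugobazot → ugobozot   [vowel merger]
  ugobozot (rule 5 does not apply)
  giving Velur ugobozot.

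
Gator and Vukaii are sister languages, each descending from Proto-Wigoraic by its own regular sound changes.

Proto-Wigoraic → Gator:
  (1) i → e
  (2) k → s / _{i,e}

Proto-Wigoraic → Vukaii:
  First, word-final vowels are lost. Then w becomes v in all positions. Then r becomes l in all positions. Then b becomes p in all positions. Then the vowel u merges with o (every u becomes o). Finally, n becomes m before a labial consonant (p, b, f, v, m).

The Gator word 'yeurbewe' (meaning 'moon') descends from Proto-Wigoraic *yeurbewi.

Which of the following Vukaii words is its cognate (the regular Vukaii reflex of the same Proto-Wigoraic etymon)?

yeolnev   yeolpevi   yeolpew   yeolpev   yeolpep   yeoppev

Vukaii: *yeurbewi > yeurbew > yeurbev > yeulbev > yeulpev > yeolpev  (by apocope, unconditioned shift, unconditioned shift, unconditioned shift, vowel merger)
Only 'yeolpev' matches the regular Vukaii development of *yeurbewi.

yeolpev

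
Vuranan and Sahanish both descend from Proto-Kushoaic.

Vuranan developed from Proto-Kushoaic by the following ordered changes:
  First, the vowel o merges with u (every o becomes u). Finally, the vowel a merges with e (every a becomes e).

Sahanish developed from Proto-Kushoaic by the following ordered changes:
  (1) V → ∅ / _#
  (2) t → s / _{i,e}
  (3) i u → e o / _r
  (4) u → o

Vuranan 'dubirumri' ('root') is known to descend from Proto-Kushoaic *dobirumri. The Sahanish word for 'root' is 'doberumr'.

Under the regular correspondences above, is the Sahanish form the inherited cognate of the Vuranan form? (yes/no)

Derive the expected Sahanish reflex of *dobirumri:
Sahanish: *dobirumri
  dobirumri → dobirumr   [apocope]
  dobirumr (rule 2 does not apply)
  dobirumr → doberumr   [pre-rhotic lowering]
  doberumr → doberomr   [vowel merger]
  giving Sahanish doberomr.
The regular Sahanish reflex would be 'doberomr', but the attested form is 'doberumr'. The correspondence is irregular, so they are not cognates (the Sahanish form has a different source).

no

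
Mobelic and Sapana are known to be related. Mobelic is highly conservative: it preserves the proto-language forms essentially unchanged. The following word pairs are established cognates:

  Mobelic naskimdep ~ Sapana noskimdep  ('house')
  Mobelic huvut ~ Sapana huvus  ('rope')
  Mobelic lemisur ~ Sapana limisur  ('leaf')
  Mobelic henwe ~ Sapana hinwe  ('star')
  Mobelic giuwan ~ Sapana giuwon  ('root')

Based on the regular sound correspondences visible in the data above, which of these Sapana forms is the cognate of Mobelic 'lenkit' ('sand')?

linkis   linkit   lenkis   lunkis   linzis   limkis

henwe ~ hinwe — Mobelic e corresponds to Sapana i after a consonant, before a nasal.
huvut ~ huvus — Mobelic t corresponds to Sapana s word-finally.
Applying these to Mobelic 'lenkit':
  lenkit → linkit   (e→i after a consonant, before a nasal)
  linkit → linkis   (t→s word-finally)
So the Sapana cognate is 'linkis'.

linkis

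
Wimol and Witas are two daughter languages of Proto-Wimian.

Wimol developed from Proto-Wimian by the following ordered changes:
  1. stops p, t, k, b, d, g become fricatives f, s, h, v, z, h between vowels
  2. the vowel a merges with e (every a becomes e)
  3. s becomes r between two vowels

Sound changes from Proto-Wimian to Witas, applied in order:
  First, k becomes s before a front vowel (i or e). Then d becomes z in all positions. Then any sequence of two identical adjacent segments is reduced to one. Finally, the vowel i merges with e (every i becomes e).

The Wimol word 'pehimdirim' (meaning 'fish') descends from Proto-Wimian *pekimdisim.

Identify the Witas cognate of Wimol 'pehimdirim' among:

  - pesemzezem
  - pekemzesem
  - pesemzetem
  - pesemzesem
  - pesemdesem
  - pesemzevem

pesemzesem

Witas: start from *pekimdisim.
  rule 1 (palatalisation): pekimdisim → pesimdisim
  rule 2 (unconditioned shift): pesimdisim → pesimzisim
  rule 3: no change — pesimzisim
  rule 4 (vowel merger): pesimzisim → pesemzesem
  ⇒ Witas pesemzesem
Among the options, 'pesemzesem' alone shows every Witas change applied in order.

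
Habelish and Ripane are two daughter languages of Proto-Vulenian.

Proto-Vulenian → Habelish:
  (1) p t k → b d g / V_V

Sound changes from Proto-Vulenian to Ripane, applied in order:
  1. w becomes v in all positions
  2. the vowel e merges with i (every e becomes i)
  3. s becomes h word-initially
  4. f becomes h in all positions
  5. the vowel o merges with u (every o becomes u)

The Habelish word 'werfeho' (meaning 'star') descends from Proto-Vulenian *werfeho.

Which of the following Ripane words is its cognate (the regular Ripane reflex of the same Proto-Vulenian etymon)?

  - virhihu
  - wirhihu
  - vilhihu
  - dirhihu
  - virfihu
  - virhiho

virhihu

Ripane: start from *werfeho.
  rule 1 (unconditioned shift): werfeho → verfeho
  rule 2 (vowel merger): verfeho → virfiho
  rule 3: no change — virfiho
  rule 4 (unconditioned shift): virfiho → virhiho
  rule 5 (vowel merger): virhiho → virhihu
  ⇒ Ripane virhihu
Only 'virhihu' matches the regular Ripane development of *werfeho.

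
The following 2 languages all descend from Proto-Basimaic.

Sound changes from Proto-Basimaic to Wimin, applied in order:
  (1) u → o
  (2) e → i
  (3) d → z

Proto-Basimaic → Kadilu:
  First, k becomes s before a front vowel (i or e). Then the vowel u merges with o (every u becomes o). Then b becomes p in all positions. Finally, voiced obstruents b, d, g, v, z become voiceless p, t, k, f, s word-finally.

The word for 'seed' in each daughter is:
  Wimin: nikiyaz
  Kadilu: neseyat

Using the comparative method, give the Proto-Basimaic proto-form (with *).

Position 2: Wimin has i, Kadilu has e. Kadilu preserves e here (none of its changes turn any other segment into e), so the proto-segment is *e.
Position 3: Wimin has k, Kadilu has s. Wimin preserves k here (none of its changes turn any other segment into k), so the proto-segment is *k.
Continuing position by position gives *nekeyad; check it forward:
Wimin: start from *nekeyad.
  rule 1: no change — nekeyad
  rule 2 (vowel merger): nekeyad → nikiyad
  rule 3 (unconditioned shift): nikiyad → nikiyaz
  ⇒ Wimin nikiyaz
Kadilu: start from *nekeyad.
  rule 1 (palatalisation): nekeyad → neseyad
  rule 2: no change — neseyad
  rule 3: no change — neseyad
  rule 4 (final devoicing): neseyad → neseyat
  ⇒ Kadilu neseyat
Only *nekeyad yields all of Wimin nikiyaz, Kadilu neseyat.

*nekeyad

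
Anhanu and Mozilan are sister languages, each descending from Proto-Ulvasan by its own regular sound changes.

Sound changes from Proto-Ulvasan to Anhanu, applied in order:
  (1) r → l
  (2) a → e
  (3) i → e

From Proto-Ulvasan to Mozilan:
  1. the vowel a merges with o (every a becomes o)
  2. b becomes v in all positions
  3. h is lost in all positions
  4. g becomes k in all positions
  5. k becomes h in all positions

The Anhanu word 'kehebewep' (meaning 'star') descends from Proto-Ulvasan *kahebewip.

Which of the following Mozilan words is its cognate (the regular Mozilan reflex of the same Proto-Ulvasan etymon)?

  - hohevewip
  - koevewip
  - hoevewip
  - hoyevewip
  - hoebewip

hoevewip

Mozilan: *kahebewip
  kahebewip → kohebewip   [vowel merger]
  kohebewip → kohevewip   [unconditioned shift]
  kohevewip → koevewip   [h-loss]
  koevewip (rule 4 does not apply)
  koevewip → hoevewip   [unconditioned shift]
  giving Mozilan hoevewip.
Only 'hoevewip' matches the regular Mozilan development of *kahebewip.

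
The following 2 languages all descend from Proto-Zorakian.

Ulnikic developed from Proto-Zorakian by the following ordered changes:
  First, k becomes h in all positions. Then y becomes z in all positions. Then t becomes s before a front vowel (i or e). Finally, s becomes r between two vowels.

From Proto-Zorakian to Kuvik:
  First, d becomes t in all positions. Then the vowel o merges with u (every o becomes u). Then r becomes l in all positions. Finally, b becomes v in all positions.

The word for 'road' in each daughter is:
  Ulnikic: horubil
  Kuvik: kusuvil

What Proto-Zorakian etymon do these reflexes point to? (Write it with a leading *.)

Position 3: Ulnikic has r, Kuvik has s. Kuvik preserves s here (none of its changes turn any other segment into s), so the proto-segment is *s.
Position 1: Ulnikic has h, Kuvik has k. Kuvik preserves k here (none of its changes turn any other segment into k), so the proto-segment is *k.
Position 2: Ulnikic has o, Kuvik has u. Ulnikic preserves o here (none of its changes turn any other segment into o), so the proto-segment is *o.
Continuing position by position gives *kosubil; check it forward:
Ulnikic: *kosubil > hosubil > horubil  (by unconditioned shift, rhotacism)
Kuvik: *kosubil
  kosubil (rule 1 does not apply)
  kosubil → kusubil   [vowel merger]
  kusubil (rule 3 does not apply)
  kusubil → kusuvil   [unconditioned shift]
  giving Kuvik kusuvil.
*kosubil is the unique common source.

*kosubil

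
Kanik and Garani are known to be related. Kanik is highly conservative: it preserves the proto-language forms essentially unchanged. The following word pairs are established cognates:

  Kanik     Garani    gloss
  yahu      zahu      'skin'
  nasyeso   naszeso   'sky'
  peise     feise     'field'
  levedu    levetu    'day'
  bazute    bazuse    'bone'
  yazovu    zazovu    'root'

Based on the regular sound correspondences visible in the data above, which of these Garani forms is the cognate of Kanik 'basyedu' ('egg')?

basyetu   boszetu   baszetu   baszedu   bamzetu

nasyeso ~ naszeso — Kanik y corresponds to Garani z after a consonant, before a front vowel.
levedu ~ levetu — Kanik d corresponds to Garani t between vowels (before a back vowel).
Applying these to Kanik 'basyedu':
  basyedu → baszedu   (y→z after a consonant, before a front vowel)
  baszedu → baszetu   (d→t between vowels (before a back vowel))
So the Garani cognate is 'baszetu'.

baszetu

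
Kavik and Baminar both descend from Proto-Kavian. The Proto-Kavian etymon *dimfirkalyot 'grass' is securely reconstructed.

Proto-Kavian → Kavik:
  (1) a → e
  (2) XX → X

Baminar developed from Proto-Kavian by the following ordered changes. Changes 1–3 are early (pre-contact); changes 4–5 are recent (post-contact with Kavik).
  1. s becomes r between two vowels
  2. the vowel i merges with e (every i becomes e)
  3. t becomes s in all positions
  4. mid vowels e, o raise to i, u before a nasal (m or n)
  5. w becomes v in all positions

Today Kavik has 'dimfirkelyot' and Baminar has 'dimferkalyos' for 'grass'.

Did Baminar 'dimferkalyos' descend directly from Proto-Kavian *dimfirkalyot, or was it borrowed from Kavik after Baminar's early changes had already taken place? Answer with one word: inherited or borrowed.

If inherited, *dimfirkalyot would pass through all of Baminar's changes:
Baminar: start from *dimfirkalyot.
  rule 1: no change — dimfirkalyot
  rule 2 (vowel merger): dimfirkalyot → demferkalyot
  rule 3 (unconditioned shift): demferkalyot → demferkalyos
  rule 4 (pre-nasal raising): demferkalyos → dimferkalyos
  rule 5: no change — dimferkalyos
  ⇒ Baminar dimferkalyos
If borrowed from Kavik 'dimfirkelyot' after the early changes, it would undergo only the recent ones:
  rule 4 (pre-nasal raising): no change (dimfirkelyot)
  rule 5 (unconditioned shift): no change (dimfirkelyot)
  ⇒ as a loan: dimfirkelyot
Baminar 'dimferkalyos' matches the inherited outcome exactly, so it is an inherited cognate, not a loan.

inherited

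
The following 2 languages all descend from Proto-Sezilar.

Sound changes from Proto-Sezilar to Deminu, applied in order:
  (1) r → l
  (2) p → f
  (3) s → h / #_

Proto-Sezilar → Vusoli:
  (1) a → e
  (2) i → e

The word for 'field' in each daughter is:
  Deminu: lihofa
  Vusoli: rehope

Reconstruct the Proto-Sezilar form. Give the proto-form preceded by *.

*rihopa

Position 6: Deminu has a, Vusoli has e. Deminu preserves a here (none of its changes turn any other segment into a), so the proto-segment is *a.
Position 1: Deminu has l, Vusoli has r. Vusoli preserves r here (none of its changes turn any other segment into r), so the proto-segment is *r.
Position 2: Deminu has i, Vusoli has e. Deminu preserves i here (none of its changes turn any other segment into i), so the proto-segment is *i.
Verify the candidate proto-form against each daughter:
Deminu: *rihopa
  rihopa → lihopa   [unconditioned shift]
  lihopa → lihofa   [unconditioned shift]
  lihofa (rule 3 does not apply)
  giving Deminu lihofa.
Vusoli: *rihopa
  rihopa → rihope   [vowel merger]
  rihope → rehope   [vowel merger]
  giving Vusoli rehope.
Only *rihopa yields all of Deminu lihofa, Vusoli rehope.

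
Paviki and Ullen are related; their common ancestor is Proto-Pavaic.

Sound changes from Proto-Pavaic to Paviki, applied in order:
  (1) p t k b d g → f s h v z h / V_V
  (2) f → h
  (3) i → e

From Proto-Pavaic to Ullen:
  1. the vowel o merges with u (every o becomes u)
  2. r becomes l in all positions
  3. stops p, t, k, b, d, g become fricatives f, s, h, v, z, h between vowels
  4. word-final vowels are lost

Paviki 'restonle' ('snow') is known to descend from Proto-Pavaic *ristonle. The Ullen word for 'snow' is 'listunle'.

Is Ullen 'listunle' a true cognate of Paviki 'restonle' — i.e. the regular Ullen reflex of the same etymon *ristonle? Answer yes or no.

no

Derive the expected Ullen reflex of *ristonle:
Ullen: *ristonle
  ristonle → ristunle   [vowel merger]
  ristunle → listunle   [unconditioned shift]
  listunle (rule 3 does not apply)
  listunle → listunl   [apocope]
  giving Ullen listunl.
The regular Ullen reflex would be 'listunl', but the attested form is 'listunle'. The correspondence is irregular, so they are not cognates (the Ullen form has a different source).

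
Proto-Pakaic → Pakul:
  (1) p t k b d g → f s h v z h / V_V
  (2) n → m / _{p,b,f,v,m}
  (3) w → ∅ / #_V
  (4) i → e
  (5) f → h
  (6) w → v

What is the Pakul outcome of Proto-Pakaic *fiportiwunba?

hehortevumba

Pakul: *fiportiwunba > fifortiwunba > fifortiwumba > fefortewumba > hehortewumba > hehortevumba  (by intervocalic lenition, nasal place assimilation, vowel merger, unconditioned shift, unconditioned shift)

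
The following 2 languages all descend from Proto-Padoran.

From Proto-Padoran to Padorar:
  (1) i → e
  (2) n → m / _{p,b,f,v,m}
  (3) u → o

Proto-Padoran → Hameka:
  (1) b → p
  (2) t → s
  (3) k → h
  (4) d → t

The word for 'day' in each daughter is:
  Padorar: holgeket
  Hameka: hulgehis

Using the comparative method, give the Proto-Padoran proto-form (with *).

Position 6: Padorar has k, Hameka has h. Padorar preserves k here (none of its changes turn any other segment into k), so the proto-segment is *k.
Position 2: Padorar has o, Hameka has u. Hameka preserves u here (none of its changes turn any other segment into u), so the proto-segment is *u.
This points to *hulgekit. Verify forward in each daughter:
Padorar: start from *hulgekit.
  rule 1 (vowel merger): hulgekit → hulgeket
  rule 2: no change — hulgeket
  rule 3 (vowel merger): hulgeket → holgeket
  ⇒ Padorar holgeket
Hameka: *hulgekit > hulgekis > hulgehis  (by unconditioned shift, unconditioned shift)
No other proto-form is consistent with every reflex, so the reconstruction is *hulgekit.

*hulgekit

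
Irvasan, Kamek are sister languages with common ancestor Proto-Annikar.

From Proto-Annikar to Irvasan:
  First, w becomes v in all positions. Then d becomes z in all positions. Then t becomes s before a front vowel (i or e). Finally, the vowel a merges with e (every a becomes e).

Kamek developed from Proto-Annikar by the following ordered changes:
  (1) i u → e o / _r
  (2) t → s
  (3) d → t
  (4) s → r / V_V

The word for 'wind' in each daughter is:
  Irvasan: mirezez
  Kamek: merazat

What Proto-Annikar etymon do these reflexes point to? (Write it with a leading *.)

*mirazad

Position 4: Irvasan has e, Kamek has a. Kamek preserves a here (none of its changes turn any other segment into a), so the proto-segment is *a.
Position 6: Irvasan has e, Kamek has a. Kamek preserves a here (none of its changes turn any other segment into a), so the proto-segment is *a.
This points to *mirazad. Verify forward in each daughter:
Irvasan: start from *mirazad.
  rule 1: no change — mirazad
  rule 2 (unconditioned shift): mirazad → mirazaz
  rule 3: no change — mirazaz
  rule 4 (vowel merger): mirazaz → mirezez
  ⇒ Irvasan mirezez
Kamek: *mirazad
  mirazad → merazad   [pre-rhotic lowering]
  merazad (rule 2 does not apply)
  merazad → merazat   [unconditioned shift]
  merazat (rule 4 does not apply)
  giving Kamek merazat.
No other proto-form is consistent with every reflex, so the reconstruction is *mirazad.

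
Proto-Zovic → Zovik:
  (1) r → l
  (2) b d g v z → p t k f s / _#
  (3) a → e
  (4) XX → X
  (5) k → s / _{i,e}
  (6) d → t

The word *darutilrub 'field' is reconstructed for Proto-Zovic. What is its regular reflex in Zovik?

telutilup

Zovik: *darutilrub
  darutilrub → dalutillub   [unconditioned shift]
  dalutillub → dalutillup   [final devoicing]
  dalutillup → delutillup   [vowel merger]
  delutillup → delutilup   [degemination]
  delutilup (rule 5 does not apply)
  delutilup → telutilup   [unconditioned shift]
  giving Zovik telutilup.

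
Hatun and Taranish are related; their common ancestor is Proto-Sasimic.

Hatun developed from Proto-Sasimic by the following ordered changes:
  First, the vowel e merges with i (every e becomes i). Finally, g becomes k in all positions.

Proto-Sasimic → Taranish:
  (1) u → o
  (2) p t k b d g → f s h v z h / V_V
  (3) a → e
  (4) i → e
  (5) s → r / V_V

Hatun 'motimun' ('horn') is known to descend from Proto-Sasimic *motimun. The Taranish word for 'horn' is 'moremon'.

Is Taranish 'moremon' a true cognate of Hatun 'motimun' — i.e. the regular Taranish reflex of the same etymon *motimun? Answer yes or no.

Derive the expected Taranish reflex of *motimun:
Taranish: *motimun > motimon > mosimon > mosemon > moremon  (by vowel merger, intervocalic lenition, vowel merger, rhotacism)
Taranish 'moremon' matches the regular reflex exactly, so the pair is cognate.

yes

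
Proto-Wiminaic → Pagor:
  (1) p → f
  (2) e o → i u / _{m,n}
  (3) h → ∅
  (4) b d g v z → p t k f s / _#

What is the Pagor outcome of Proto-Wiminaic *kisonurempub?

Pagor: start from *kisonurempub.
  rule 1 (unconditioned shift): kisonurempub → kisonuremfub
  rule 2 (pre-nasal raising): kisonuremfub → kisunurimfub
  rule 3: no change — kisunurimfub
  rule 4 (final devoicing): kisunurimfub → kisunurimfup
  ⇒ Pagor kisunurimfup

kisunurimfup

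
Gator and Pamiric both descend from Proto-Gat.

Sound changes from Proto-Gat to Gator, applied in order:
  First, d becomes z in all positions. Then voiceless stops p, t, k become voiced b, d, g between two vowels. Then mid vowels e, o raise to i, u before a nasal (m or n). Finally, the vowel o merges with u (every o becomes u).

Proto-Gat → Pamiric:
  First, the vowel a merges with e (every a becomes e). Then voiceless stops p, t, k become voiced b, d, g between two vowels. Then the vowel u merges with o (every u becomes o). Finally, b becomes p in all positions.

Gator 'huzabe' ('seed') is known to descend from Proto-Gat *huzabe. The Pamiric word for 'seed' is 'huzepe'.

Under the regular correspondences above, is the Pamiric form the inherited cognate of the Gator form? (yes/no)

Derive the expected Pamiric reflex of *huzabe:
Pamiric: start from *huzabe.
  rule 1 (vowel merger): huzabe → huzebe
  rule 2: no change — huzebe
  rule 3 (vowel merger): huzebe → hozebe
  rule 4 (unconditioned shift): hozebe → hozepe
  ⇒ Pamiric hozepe
The regular Pamiric reflex would be 'hozepe', but the attested form is 'huzepe'. The correspondence is irregular, so they are not cognates (the Pamiric form has a different source).

no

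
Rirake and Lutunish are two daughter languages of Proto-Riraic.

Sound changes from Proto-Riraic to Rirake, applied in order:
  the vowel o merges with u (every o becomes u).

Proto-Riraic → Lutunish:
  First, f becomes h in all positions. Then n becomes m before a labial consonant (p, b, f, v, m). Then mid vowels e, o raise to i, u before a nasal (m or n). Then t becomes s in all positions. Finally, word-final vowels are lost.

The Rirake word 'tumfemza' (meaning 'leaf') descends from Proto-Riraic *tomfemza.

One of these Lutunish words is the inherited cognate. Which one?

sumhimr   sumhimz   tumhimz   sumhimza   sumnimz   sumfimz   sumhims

Lutunish: *tomfemza
  tomfemza → tomhemza   [unconditioned shift]
  tomhemza (rule 2 does not apply)
  tomhemza → tumhimza   [pre-nasal raising]
  tumhimza → sumhimza   [unconditioned shift]
  sumhimza → sumhimz   [apocope]
  giving Lutunish sumhimz.
Among the options, 'sumhimz' alone shows every Lutunish change applied in order.

sumhimz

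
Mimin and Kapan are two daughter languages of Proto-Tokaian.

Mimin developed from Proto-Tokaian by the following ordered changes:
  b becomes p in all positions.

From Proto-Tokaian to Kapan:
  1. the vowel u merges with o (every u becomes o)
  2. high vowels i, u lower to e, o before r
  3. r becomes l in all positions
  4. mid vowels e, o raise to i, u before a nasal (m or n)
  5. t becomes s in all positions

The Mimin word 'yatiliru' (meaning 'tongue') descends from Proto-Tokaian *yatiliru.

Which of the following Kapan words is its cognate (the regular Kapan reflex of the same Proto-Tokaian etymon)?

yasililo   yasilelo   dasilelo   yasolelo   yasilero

yasilelo

Kapan: *yatiliru
  yatiliru → yatiliro   [vowel merger]
  yatiliro → yatilero   [pre-rhotic lowering]
  yatilero → yatilelo   [unconditioned shift]
  yatilelo (rule 4 does not apply)
  yatilelo → yasilelo   [unconditioned shift]
  giving Kapan yasilelo.
Only 'yasilelo' matches the regular Kapan development of *yatiliru.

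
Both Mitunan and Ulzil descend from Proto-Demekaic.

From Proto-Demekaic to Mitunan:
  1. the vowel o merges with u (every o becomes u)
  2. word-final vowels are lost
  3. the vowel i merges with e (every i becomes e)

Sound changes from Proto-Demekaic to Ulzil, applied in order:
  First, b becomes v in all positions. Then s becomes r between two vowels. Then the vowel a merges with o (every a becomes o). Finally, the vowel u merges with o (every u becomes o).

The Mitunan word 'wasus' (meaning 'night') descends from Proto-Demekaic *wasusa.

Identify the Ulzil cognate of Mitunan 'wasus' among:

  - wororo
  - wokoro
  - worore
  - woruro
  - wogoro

wororo

Ulzil: start from *wasusa.
  rule 1: no change — wasusa
  rule 2 (rhotacism): wasusa → warura
  rule 3 (vowel merger): warura → woruro
  rule 4 (vowel merger): woruro → wororo
  ⇒ Ulzil wororo
The other candidates each miss or misapply at least one Ulzil change.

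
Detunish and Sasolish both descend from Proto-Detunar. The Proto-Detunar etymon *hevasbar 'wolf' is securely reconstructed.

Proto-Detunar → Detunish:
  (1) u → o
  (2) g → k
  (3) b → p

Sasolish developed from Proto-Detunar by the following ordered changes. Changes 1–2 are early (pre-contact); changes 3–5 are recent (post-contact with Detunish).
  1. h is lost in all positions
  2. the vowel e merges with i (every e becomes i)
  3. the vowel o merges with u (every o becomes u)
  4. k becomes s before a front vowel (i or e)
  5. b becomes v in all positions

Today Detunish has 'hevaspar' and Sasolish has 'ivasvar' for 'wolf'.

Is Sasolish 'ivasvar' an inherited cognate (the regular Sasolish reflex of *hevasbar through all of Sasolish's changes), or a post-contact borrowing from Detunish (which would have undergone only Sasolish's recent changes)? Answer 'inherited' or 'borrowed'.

If inherited, *hevasbar would pass through all of Sasolish's changes:
Sasolish: *hevasbar
  hevasbar → evasbar   [h-loss]
  evasbar → ivasbar   [vowel merger]
  ivasbar (rule 3 does not apply)
  ivasbar (rule 4 does not apply)
  ivasbar → ivasvar   [unconditioned shift]
  giving Sasolish ivasvar.
If borrowed from Detunish 'hevaspar' after the early changes, it would undergo only the recent ones:
  rule 3 (vowel merger): no change (hevaspar)
  rule 4 (palatalisation): no change (hevaspar)
  rule 5 (unconditioned shift): no change (hevaspar)
  ⇒ as a loan: hevaspar
Sasolish 'ivasvar' matches the inherited outcome exactly, so it is an inherited cognate, not a loan.

inherited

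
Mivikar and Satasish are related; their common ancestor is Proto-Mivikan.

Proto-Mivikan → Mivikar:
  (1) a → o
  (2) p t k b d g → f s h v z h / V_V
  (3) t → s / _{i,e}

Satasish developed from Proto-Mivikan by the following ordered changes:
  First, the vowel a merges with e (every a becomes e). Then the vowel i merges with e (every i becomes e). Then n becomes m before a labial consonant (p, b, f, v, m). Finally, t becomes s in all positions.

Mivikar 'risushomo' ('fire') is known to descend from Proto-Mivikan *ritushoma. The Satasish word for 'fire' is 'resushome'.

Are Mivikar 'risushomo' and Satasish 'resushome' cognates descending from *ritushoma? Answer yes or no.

Derive the expected Satasish reflex of *ritushoma:
Satasish: *ritushoma > ritushome > retushome > resushome  (by vowel merger, vowel merger, unconditioned shift)
Satasish 'resushome' matches the regular reflex exactly, so the pair is cognate.

yes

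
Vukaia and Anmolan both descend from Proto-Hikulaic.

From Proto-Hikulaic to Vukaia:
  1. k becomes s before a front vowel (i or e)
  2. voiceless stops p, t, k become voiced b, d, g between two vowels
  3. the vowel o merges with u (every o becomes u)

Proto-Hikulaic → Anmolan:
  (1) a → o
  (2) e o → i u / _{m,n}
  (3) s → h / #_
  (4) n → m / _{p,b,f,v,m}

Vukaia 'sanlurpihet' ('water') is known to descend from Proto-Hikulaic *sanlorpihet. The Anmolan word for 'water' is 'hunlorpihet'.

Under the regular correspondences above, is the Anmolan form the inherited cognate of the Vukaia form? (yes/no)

Derive the expected Anmolan reflex of *sanlorpihet:
Anmolan: *sanlorpihet > sonlorpihet > sunlorpihet > hunlorpihet  (by vowel merger, pre-nasal raising, debuccalisation)
Anmolan 'hunlorpihet' matches the regular reflex exactly, so the pair is cognate.

yes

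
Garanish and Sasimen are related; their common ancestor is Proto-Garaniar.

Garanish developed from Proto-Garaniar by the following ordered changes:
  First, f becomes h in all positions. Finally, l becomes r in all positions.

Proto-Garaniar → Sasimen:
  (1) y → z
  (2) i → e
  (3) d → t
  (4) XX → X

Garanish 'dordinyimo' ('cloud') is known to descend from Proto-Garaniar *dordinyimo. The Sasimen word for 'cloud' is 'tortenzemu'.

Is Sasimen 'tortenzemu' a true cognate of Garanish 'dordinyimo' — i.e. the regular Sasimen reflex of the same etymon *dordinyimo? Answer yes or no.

no

Derive the expected Sasimen reflex of *dordinyimo:
Sasimen: *dordinyimo > dordinzimo > dordenzemo > tortenzemo  (by unconditioned shift, vowel merger, unconditioned shift)
The regular Sasimen reflex would be 'tortenzemo', but the attested form is 'tortenzemu'. The correspondence is irregular, so they are not cognates (the Sasimen form has a different source).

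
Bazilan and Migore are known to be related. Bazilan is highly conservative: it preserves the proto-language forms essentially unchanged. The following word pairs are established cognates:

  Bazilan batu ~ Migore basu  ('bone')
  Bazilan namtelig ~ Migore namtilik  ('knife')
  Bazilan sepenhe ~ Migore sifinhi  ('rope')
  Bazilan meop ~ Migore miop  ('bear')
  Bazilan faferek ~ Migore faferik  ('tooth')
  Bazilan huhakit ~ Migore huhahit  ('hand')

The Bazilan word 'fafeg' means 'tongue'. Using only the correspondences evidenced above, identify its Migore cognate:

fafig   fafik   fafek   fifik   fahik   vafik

fafik

namtelig ~ namtilik, faferek ~ faferik — Bazilan e corresponds to Migore i after a consonant, before a consonant other than r, m, n, p, b, f, v.
namtelig ~ namtilik — Bazilan g corresponds to Migore k word-finally.
Applying these to Bazilan 'fafeg':
  fafeg → fafig   (e→i after a consonant, before a consonant other than r, m, n, p, b, f, v)
  fafig → fafik   (g→k word-finally)
So the Migore cognate is 'fafik'.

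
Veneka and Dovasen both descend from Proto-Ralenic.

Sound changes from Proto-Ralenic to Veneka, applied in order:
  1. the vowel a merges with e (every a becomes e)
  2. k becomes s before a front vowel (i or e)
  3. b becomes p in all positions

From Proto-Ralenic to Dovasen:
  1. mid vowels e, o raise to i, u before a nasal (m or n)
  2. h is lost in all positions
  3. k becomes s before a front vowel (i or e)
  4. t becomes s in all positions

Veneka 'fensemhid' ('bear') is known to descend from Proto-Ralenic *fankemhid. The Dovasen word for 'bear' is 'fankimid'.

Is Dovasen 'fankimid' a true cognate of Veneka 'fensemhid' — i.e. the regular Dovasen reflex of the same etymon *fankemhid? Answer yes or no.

Derive the expected Dovasen reflex of *fankemhid:
Dovasen: *fankemhid > fankimhid > fankimid > fansimid  (by pre-nasal raising, h-loss, palatalisation)
The regular Dovasen reflex would be 'fansimid', but the attested form is 'fankimid'. The correspondence is irregular, so they are not cognates (the Dovasen form has a different source).

no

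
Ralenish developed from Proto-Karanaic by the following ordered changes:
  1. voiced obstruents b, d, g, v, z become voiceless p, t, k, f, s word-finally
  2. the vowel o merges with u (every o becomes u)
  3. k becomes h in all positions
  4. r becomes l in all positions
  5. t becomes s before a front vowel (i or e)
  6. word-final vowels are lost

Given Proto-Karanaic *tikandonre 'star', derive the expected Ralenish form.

sihandunl

Ralenish: start from *tikandonre.
  rule 1: no change — tikandonre
  rule 2 (vowel merger): tikandonre → tikandunre
  rule 3 (unconditioned shift): tikandunre → tihandunre
  rule 4 (unconditioned shift): tihandunre → tihandunle
  rule 5 (palatalisation): tihandunle → sihandunle
  rule 6 (apocope): sihandunle → sihandunl
  ⇒ Ralenish sihandunl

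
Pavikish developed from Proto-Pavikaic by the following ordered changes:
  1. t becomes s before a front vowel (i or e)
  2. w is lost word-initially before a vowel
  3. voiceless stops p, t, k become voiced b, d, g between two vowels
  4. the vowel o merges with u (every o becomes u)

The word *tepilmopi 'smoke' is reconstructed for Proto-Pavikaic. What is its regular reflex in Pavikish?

sebilmubi

Pavikish: *tepilmopi > sepilmopi > sebilmobi > sebilmubi  (by palatalisation, intervocalic voicing, vowel merger)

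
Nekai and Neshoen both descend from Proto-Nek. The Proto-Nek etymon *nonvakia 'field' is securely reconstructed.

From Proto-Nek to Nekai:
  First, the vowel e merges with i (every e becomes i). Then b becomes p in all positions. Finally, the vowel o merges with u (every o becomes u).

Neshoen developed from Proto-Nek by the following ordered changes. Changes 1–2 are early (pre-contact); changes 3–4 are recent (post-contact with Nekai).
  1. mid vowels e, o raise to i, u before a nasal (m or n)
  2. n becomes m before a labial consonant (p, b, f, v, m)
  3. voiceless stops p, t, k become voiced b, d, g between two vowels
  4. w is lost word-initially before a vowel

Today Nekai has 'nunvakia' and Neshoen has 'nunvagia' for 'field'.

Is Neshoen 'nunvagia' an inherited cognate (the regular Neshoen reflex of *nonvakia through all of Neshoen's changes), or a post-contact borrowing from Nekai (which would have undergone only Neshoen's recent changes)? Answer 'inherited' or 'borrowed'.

borrowed

If inherited, *nonvakia would pass through all of Neshoen's changes:
Neshoen: *nonvakia
  nonvakia → nunvakia   [pre-nasal raising]
  nunvakia → numvakia   [nasal place assimilation]
  numvakia → numvagia   [intervocalic voicing]
  numvagia (rule 4 does not apply)
  giving Neshoen numvagia.
If borrowed from Nekai 'nunvakia' after the early changes, it would undergo only the recent ones:
  rule 3 (intervocalic voicing): nunvakia → nunvagia
  rule 4 (glide loss): no change (nunvagia)
  ⇒ as a loan: nunvagia
Neshoen 'nunvagia' matches the loan outcome 'nunvagia', not the inherited 'numvagia' — it skipped the early Neshoen changes, so it was borrowed from Nekai.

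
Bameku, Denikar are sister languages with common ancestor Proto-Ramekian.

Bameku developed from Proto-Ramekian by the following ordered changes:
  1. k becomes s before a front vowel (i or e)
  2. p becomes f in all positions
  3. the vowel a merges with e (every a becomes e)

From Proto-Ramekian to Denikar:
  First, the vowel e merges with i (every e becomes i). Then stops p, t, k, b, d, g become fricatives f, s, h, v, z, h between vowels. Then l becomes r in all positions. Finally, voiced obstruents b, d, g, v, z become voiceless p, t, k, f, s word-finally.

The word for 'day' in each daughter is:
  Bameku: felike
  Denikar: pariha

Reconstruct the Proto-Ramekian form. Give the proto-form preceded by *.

Position 3: Bameku has l, Denikar has r. Bameku preserves l here (none of its changes turn any other segment into l), so the proto-segment is *l.
Position 6: Bameku has e, Denikar has a. Denikar preserves a here (none of its changes turn any other segment into a), so the proto-segment is *a.
Continuing position by position gives *palika; check it forward:
Bameku: *palika
  palika (rule 1 does not apply)
  palika → falika   [unconditioned shift]
  falika → felike   [vowel merger]
  giving Bameku felike.
Denikar: start from *palika.
  rule 1: no change — palika
  rule 2 (intervocalic lenition): palika → paliha
  rule 3 (unconditioned shift): paliha → pariha
  rule 4: no change — pariha
  ⇒ Denikar pariha
*palika is the unique common source.

*palika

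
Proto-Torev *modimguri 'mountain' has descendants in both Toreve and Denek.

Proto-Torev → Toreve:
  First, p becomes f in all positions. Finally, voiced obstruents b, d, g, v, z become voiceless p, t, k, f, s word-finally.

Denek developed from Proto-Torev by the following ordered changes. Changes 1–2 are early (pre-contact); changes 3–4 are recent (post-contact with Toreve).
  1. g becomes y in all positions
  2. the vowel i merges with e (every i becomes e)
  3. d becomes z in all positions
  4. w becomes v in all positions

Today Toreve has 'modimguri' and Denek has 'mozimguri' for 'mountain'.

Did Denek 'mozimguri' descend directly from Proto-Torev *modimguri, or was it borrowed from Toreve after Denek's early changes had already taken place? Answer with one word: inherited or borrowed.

If inherited, *modimguri would pass through all of Denek's changes:
Denek: *modimguri > modimyuri > modemyure > mozemyure  (by unconditioned shift, vowel merger, unconditioned shift)
If borrowed from Toreve 'modimguri' after the early changes, it would undergo only the recent ones:
  rule 3 (unconditioned shift): modimguri → mozimguri
  rule 4 (unconditioned shift): no change (mozimguri)
  ⇒ as a loan: mozimguri
Denek 'mozimguri' matches the loan outcome 'mozimguri', not the inherited 'mozemyure' — it skipped the early Denek changes, so it was borrowed from Toreve.

borrowed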